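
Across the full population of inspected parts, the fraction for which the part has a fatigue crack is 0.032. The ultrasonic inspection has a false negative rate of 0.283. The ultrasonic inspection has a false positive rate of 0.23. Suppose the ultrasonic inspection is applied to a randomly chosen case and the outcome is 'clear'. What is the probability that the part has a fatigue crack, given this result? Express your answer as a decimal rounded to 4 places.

Let H be the event that the part has a fatigue crack. P(H) = 0.032, so P(¬H) = 0.968. With E the 'clear' result, P(E|H) = 0.283 and P(E|¬H) = 0.77.
P(E) = 0.283·0.032 + 0.77·0.968 = 0.0090560 + 0.74536 = 0.75442.
By Bayes' theorem, P(H|E) = 0.0090560 / 0.75442 = 0.0120.

P(H | E) ≈ 0.0120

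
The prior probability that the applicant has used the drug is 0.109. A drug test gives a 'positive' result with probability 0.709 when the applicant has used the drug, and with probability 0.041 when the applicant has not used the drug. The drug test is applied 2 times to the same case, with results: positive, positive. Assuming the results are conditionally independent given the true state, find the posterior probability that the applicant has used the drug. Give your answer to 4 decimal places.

With H the event that the applicant has used the drug, the joint likelihood of the observed sequence is P(data|H) = 0.709·0.709 = 0.50268 and P(data|¬H) = 0.041·0.041 = 0.0016810.
Bayes: P(H|data) = 0.109·0.50268 / (0.109·0.50268 + 0.891·0.0016810) = 0.054792/0.056290 = 0.9734.

Posterior P(H) ≈ 0.9734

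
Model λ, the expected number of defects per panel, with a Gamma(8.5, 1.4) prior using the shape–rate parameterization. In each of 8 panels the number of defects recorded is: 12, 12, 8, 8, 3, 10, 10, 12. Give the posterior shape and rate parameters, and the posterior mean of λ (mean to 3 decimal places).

The Poisson likelihood adds the total count to the shape and the number of exposure periods to the rate. Here ∑xᵢ = 75 and n = 8, so shape 8.5→83.5 and rate 1.4→9.4.
E[λ | data] = 83.5/9.4 = 8.883.

Posterior: Gamma(shape=83.5, rate=9.4); mean ≈ 8.883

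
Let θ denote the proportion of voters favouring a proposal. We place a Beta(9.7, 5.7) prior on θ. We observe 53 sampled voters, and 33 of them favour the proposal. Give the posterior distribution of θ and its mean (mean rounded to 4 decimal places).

Posterior: Beta(42.7, 25.7); mean ≈ 0.6243

The binomial likelihood is conjugate to the Beta prior: with 33 successes and 20 failures, the posterior is Beta(9.7+33, 5.7+20) = Beta(42.7, 25.7).
E[θ | data] = 42.7/(42.7+25.7) = 0.6243.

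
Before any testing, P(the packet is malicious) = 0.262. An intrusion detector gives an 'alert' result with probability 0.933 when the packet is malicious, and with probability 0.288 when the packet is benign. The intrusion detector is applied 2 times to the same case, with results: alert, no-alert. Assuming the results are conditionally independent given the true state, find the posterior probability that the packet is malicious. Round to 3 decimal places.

Let H be the event that the packet is malicious; start with P(H) = 0.262. P('alert'|H) = 0.933, P('alert'|¬H) = 0.288.
Update on result 1 ('alert'): P(H) ← 0.933·0.2620 / (0.933·0.2620 + 0.288·0.7380) = 0.24445/0.45699 = 0.5349.
Update on result 2 ('no-alert'): P(H) ← 0.067·0.5349 / (0.067·0.5349 + 0.712·0.4651) = 0.035839/0.36699 = 0.0977.

Posterior P(H) ≈ 0.098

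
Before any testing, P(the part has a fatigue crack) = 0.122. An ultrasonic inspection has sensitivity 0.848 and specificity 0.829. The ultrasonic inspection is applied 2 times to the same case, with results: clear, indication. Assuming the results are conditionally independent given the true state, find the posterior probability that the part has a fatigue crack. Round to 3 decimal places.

With H the event that the part has a fatigue crack, the joint likelihood of the observed sequence is P(data|H) = 0.152·0.848 = 0.12890 and P(data|¬H) = 0.829·0.171 = 0.14176.
Bayes: P(H|data) = 0.122·0.12890 / (0.122·0.12890 + 0.878·0.14176) = 0.015725/0.14019 = 0.1122.

Posterior P(H) ≈ 0.112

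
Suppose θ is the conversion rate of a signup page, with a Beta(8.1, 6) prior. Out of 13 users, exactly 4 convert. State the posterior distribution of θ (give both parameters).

Observing 4 successes and 9 failures updates Beta(8.1, 6) by adding the success and failure counts to the two shape parameters: α = 8.1+4 = 12.1, β = 6+9 = 15.

Posterior: Beta(12.1, 15)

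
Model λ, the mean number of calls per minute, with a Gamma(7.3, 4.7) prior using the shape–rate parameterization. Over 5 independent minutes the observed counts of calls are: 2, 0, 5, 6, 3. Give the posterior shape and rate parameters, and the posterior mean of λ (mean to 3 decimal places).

Total count ∑xᵢ = 16 over n = 5 minutes.
Gamma is conjugate to the Poisson likelihood: posterior is Gamma(shape = 7.3+16 = 23.3, rate = 4.7+5 = 9.7).
E[λ | data] = 23.3/9.7 = 2.402.

Posterior: Gamma(shape=23.3, rate=9.7); mean ≈ 2.402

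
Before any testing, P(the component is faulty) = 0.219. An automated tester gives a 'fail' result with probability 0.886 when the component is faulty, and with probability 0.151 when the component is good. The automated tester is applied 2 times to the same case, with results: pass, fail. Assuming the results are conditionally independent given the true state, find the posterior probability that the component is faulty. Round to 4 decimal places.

Posterior P(H) ≈ 0.1809

With H the event that the component is faulty, the joint likelihood of the observed sequence is P(data|H) = 0.114·0.886 = 0.10100 and P(data|¬H) = 0.849·0.151 = 0.12820.
Bayes: P(H|data) = 0.219·0.10100 / (0.219·0.10100 + 0.781·0.12820) = 0.022120/0.12224 = 0.1809.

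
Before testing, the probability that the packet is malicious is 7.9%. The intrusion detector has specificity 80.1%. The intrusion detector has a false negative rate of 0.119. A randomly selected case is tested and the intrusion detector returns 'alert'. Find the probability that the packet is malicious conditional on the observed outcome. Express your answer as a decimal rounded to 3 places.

Let H be the event that the packet is malicious. P(H) = 0.079, so P(¬H) = 0.921. With E the 'alert' result, P(E|H) = 0.881 and P(E|¬H) = 0.199.
P(E) = 0.881·0.079 + 0.199·0.921 = 0.069599 + 0.18328 = 0.25288.
By Bayes' theorem, P(H|E) = 0.069599 / 0.25288 = 0.275.

P(H | E) ≈ 0.275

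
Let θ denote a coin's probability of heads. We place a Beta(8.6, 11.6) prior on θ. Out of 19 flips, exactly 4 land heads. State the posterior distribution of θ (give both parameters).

The binomial likelihood is conjugate to the Beta prior: with 4 successes and 15 failures, the posterior is Beta(8.6+4, 11.6+15) = Beta(12.6, 26.6).

Posterior: Beta(12.6, 26.6)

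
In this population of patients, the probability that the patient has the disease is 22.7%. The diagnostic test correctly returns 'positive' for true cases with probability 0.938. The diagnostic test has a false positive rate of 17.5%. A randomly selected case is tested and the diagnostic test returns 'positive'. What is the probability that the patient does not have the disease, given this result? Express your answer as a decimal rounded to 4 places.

P(¬H | E) ≈ 0.3885

Let H be the event that the patient has the disease. P(H) = 0.227, so P(¬H) = 0.773. With E the 'positive' result, P(E|H) = 0.938 and P(E|¬H) = 0.175.
P(E) = 0.938·0.227 + 0.175·0.773 = 0.21293 + 0.13528 = 0.34820.
By Bayes' theorem, P(H|E) = 0.21293 / 0.34820 = 0.6115. Hence P(¬H|E) = 1 − 0.6115 = 0.3885.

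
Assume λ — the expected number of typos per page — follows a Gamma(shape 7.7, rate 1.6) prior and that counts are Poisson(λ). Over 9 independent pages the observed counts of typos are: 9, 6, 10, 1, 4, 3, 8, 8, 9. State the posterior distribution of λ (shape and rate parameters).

Posterior: Gamma(shape=65.7, rate=10.6)

Total count ∑xᵢ = 58 over n = 9 pages.
Gamma is conjugate to the Poisson likelihood: posterior is Gamma(shape = 7.7+58 = 65.7, rate = 1.6+9 = 10.6).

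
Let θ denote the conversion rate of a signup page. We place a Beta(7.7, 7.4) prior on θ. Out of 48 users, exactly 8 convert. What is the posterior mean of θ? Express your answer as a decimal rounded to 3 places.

Posterior mean ≈ 0.249

Observing 8 successes and 40 failures updates Beta(7.7, 7.4) by adding the success and failure counts to the two shape parameters: α = 7.7+8 = 15.7, β = 7.4+40 = 47.4.
Posterior mean = α/(α+β) = 15.7/63.1 = 0.249.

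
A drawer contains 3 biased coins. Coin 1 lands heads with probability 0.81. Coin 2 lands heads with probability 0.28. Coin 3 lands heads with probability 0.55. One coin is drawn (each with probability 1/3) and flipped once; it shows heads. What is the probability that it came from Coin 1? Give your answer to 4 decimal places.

Tabulate prior·likelihood by source: [1] prior 0.333333, lik 0.81, product 0.2700; [2] prior 0.333333, lik 0.28, product 0.09333; [3] prior 0.333333, lik 0.55, product 0.1833.
Normalizing constant = 0.54667; the posterior for Coin 1 is its product over the sum, 0.2700/0.54667 = 0.4939.

Posterior probability ≈ 0.4939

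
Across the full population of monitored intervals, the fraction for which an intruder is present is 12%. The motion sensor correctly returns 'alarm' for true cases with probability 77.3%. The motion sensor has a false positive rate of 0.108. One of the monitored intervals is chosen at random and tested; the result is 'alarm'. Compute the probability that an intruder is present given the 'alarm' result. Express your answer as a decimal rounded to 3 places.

Write H for 'an intruder is present'. Prior odds H:¬H = 0.12/0.88 = 0.13636. For the 'alarm' outcome, the likelihood ratio is 0.773/0.108 = 7.1574.
Posterior odds = 0.13636 × 7.1574 = 0.97601, so P(H|E) = 0.97601/(1+0.97601) = 0.494.

P(H | E) ≈ 0.494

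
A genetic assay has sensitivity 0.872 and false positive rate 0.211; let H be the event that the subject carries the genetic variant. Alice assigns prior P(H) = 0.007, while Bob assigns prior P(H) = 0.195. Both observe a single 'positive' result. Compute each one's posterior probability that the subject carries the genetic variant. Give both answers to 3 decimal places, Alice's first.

P('+'|H) = 0.872, P('+'|¬H) = 0.211.
Alice: numerator 0.872·0.007 = 0.0061040; evidence = 0.0061040+0.211·0.993 = 0.21563; posterior = 0.028.
Bob: numerator 0.872·0.195 = 0.17004; evidence = 0.17004+0.211·0.805 = 0.33989; posterior = 0.500.

Alice: 0.028; Bob: 0.500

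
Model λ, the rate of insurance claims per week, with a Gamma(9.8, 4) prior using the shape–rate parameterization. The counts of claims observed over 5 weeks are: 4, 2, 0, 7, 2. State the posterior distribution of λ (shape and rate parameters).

Posterior: Gamma(shape=24.8, rate=9)

Total count ∑xᵢ = 15 over n = 5 weeks.
Gamma is conjugate to the Poisson likelihood: posterior is Gamma(shape = 9.8+15 = 24.8, rate = 4+5 = 9).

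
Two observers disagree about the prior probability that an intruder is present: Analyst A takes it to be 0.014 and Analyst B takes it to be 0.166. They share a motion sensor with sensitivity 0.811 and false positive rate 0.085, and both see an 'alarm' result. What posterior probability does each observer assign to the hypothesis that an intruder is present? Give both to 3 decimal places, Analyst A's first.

The likelihood ratio for an 'alarm' result is 0.811/0.085 = 9.5412.
Analyst A: prior odds 0.014/0.986 = 0.014199; posterior odds 0.13547; posterior probability 0.119.
Analyst B: prior odds 0.166/0.834 = 0.19904; posterior odds 1.8991; posterior probability 0.655.

Analyst A: 0.119; Analyst B: 0.655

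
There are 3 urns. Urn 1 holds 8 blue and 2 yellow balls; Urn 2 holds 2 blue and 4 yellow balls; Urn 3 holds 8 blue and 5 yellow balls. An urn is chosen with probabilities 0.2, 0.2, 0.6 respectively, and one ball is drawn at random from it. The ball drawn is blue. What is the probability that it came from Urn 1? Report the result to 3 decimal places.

Posterior probability ≈ 0.269

Tabulate prior·likelihood by source: [1] prior 0.2, lik 0.8, product 0.1600; [2] prior 0.2, lik 0.3333, product 0.06667; [3] prior 0.6, lik 0.6154, product 0.3692.
Normalizing constant = 0.59590; the posterior for Urn 1 is its product over the sum, 0.1600/0.59590 = 0.269.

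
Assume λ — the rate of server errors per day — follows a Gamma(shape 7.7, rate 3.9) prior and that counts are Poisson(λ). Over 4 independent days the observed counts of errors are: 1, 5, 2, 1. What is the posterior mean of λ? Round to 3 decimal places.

Total count ∑xᵢ = 9 over n = 4 days.
Gamma is conjugate to the Poisson likelihood: posterior is Gamma(shape = 7.7+9 = 16.7, rate = 3.9+4 = 7.9).
Posterior mean = shape/rate = 16.7/7.9 = 2.114.

Posterior mean ≈ 2.114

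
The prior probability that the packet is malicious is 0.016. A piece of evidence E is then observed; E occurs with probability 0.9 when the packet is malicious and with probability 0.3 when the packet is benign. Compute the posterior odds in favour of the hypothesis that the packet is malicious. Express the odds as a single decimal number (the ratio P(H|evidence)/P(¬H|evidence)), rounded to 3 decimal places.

Prior odds = 0.016/(1−0.016) = 0.016260. In log-odds, ln(0.016260) = -4.1190.
Add log likelihood ratio: ln(3.0000) = 1.0986.
Posterior log-odds = -3.0204, so posterior odds = exp(-3.0204) = 0.048780.

Posterior odds ≈ 0.049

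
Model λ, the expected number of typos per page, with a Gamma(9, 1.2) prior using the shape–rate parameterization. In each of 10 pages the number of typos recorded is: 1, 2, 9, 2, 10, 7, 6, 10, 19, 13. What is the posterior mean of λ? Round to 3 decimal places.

Total count ∑xᵢ = 79 over n = 10 pages.
Gamma is conjugate to the Poisson likelihood: posterior is Gamma(shape = 9+79 = 88, rate = 1.2+10 = 11.2).
Posterior mean = shape/rate = 88/11.2 = 7.857.

Posterior mean ≈ 7.857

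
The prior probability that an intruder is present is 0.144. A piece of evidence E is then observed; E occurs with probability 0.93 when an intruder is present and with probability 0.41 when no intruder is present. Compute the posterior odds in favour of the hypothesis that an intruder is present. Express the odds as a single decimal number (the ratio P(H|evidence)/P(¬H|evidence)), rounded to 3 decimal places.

Prior odds = 0.144/(1−0.144) = 0.16822.
Likelihood ratio for E = 0.93/0.41 = 2.2683.
Posterior odds = prior odds × LR = 0.38158.

Posterior odds ≈ 0.382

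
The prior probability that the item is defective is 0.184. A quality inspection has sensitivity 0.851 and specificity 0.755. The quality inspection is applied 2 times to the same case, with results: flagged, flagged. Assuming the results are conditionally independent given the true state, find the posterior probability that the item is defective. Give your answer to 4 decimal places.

Let H be the event that the item is defective; start with P(H) = 0.184. P('flagged'|H) = 0.851, P('flagged'|¬H) = 0.245.
Update on result 1 ('flagged'): P(H) ← 0.851·0.1840 / (0.851·0.1840 + 0.245·0.8160) = 0.15658/0.35650 = 0.4392.
Update on result 2 ('flagged'): P(H) ← 0.851·0.4392 / (0.851·0.4392 + 0.245·0.5608) = 0.37378/0.51117 = 0.7312.

Posterior P(H) ≈ 0.7312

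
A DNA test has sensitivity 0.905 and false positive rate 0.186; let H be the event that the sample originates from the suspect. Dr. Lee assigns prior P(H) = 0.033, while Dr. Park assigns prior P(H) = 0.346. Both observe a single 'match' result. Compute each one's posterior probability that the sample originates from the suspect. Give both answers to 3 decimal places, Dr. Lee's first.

Dr. Lee: 0.142; Dr. Park: 0.720

The likelihood ratio for a 'match' result is 0.905/0.186 = 4.8656.
Dr. Lee: prior odds 0.033/0.967 = 0.034126; posterior odds 0.16604; posterior probability 0.142.
Dr. Park: prior odds 0.346/0.654 = 0.52905; posterior odds 2.5742; posterior probability 0.720.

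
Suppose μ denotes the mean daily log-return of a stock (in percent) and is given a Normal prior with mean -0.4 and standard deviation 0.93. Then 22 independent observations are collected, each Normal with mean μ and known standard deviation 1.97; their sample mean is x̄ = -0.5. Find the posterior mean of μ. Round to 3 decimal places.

Prior precision 1/τ₀² = 1/0.93² = 1.15620; data precision n/σ² = 22/1.97² = 5.66879.
Posterior precision = 1.15620 + 5.66879 = 6.82499.
Posterior mean = (1.15620·-0.4 + 5.66879·-0.5) / 6.82499 = -0.483.

Posterior mean ≈ -0.483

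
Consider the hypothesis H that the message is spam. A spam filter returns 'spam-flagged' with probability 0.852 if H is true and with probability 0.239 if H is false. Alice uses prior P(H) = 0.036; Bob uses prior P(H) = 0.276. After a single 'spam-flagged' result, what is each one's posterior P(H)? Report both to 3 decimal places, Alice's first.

P('+'|H) = 0.852, P('+'|¬H) = 0.239.
Alice: numerator 0.852·0.036 = 0.030672; evidence = 0.030672+0.239·0.964 = 0.26107; posterior = 0.117.
Bob: numerator 0.852·0.276 = 0.23515; evidence = 0.23515+0.239·0.724 = 0.40819; posterior = 0.576.

Alice: 0.117; Bob: 0.576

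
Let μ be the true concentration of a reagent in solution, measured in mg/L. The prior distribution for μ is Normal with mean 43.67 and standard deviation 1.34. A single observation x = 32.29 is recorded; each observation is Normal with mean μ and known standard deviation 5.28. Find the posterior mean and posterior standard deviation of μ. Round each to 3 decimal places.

Posterior mean ≈ 42.981; posterior SD ≈ 1.299

Prior precision 1/τ₀² = 1/1.34² = 0.556917; data precision n/σ² = 1/5.28² = 0.0358701.
Posterior precision = 0.556917 + 0.0358701 = 0.592787, giving posterior SD = 1/√0.592787 = 1.299.
Posterior mean = (0.556917·43.67 + 0.0358701·32.29) / 0.592787 = 42.981.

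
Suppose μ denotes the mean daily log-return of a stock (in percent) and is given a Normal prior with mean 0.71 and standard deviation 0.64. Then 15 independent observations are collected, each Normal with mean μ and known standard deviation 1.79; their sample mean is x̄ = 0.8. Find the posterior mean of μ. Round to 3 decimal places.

Posterior mean ≈ 0.769

Prior precision 1/τ₀² = 1/0.64² = 2.44141; data precision n/σ² = 15/1.79² = 4.68150.
Posterior precision = 2.44141 + 4.68150 = 7.12291.
Posterior mean = (2.44141·0.71 + 4.68150·0.8) / 7.12291 = 0.769.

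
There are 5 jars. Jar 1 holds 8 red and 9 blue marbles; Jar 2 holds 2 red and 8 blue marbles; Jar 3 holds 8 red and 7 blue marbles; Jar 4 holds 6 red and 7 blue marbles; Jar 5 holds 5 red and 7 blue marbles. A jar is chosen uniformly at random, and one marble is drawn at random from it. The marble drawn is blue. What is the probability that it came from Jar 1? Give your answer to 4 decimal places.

P(blue|Jar 1) = 0.5294; P(blue|Jar 2) = 0.8; P(blue|Jar 3) = 0.4667; P(blue|Jar 4) = 0.5385; P(blue|Jar 5) = 0.5833.
Prior × likelihood for each source: 0.2·0.5294=0.1059, 0.2·0.8=0.1600, 0.2·0.4667=0.09333, 0.2·0.5385=0.1077, 0.2·0.5833=0.1167. Summing gives P(blue) = 0.58357.
P(Jar 1 | blue) = 0.1059 / 0.58357 = 0.1814.

Posterior probability ≈ 0.1814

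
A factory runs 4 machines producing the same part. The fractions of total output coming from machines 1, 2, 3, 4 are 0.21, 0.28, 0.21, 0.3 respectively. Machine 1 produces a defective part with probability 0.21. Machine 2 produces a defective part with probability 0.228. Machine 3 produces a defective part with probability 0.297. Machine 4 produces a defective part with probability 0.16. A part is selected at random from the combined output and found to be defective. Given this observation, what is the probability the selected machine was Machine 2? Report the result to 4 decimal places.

Posterior probability ≈ 0.2924

Tabulate prior·likelihood by source: [1] prior 0.21, lik 0.21, product 0.04410; [2] prior 0.28, lik 0.228, product 0.06384; [3] prior 0.21, lik 0.297, product 0.06237; [4] prior 0.3, lik 0.16, product 0.04800.
Normalizing constant = 0.21831; the posterior for Machine 2 is its product over the sum, 0.06384/0.21831 = 0.2924.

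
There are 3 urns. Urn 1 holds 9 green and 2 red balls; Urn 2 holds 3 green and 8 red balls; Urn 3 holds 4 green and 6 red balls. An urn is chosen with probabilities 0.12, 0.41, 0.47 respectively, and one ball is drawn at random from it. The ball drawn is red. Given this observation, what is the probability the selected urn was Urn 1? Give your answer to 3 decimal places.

Tabulate prior·likelihood by source: [1] prior 0.12, lik 0.1818, product 0.02182; [2] prior 0.41, lik 0.7273, product 0.2982; [3] prior 0.47, lik 0.6, product 0.2820.
Normalizing constant = 0.60200; the posterior for Urn 1 is its product over the sum, 0.02182/0.60200 = 0.036.

Posterior probability ≈ 0.036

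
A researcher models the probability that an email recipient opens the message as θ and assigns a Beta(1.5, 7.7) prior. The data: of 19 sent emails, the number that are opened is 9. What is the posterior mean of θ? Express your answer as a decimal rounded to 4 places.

Posterior mean ≈ 0.3723

Observing 9 successes and 10 failures updates Beta(1.5, 7.7) by adding the success and failure counts to the two shape parameters: α = 1.5+9 = 10.5, β = 7.7+10 = 17.7.
E[θ | data] = 10.5/(10.5+17.7) = 0.3723.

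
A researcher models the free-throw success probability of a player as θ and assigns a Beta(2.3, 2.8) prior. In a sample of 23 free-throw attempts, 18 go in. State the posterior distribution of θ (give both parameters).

Observing 18 successes and 5 failures updates Beta(2.3, 2.8) by adding the success and failure counts to the two shape parameters: α = 2.3+18 = 20.3, β = 2.8+5 = 7.8.

Posterior: Beta(20.3, 7.8)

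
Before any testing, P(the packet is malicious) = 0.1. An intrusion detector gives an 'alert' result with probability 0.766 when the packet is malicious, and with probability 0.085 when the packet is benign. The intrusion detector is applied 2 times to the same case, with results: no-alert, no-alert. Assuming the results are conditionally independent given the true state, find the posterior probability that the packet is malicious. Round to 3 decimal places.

With H the event that the packet is malicious, the joint likelihood of the observed sequence is P(data|H) = 0.234·0.234 = 0.054756 and P(data|¬H) = 0.915·0.915 = 0.83723.
Bayes: P(H|data) = 0.1·0.054756 / (0.1·0.054756 + 0.9·0.83723) = 0.0054756/0.75898 = 0.0072.

Posterior P(H) ≈ 0.007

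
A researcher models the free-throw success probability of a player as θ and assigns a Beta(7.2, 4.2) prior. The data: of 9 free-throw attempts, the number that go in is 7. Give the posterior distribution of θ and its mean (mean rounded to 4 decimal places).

Observing 7 successes and 2 failures updates Beta(7.2, 4.2) by adding the success and failure counts to the two shape parameters: α = 7.2+7 = 14.2, β = 4.2+2 = 6.2.
E[θ | data] = 14.2/(14.2+6.2) = 0.6961.

Posterior: Beta(14.2, 6.2); mean ≈ 0.6961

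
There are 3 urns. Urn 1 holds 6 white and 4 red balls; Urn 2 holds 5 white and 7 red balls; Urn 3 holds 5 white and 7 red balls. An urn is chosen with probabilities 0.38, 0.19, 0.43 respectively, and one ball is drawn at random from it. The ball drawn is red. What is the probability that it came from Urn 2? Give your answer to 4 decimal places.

P(red|Urn 1) = 0.4; P(red|Urn 2) = 0.5833; P(red|Urn 3) = 0.5833.
Prior × likelihood for each source: 0.38·0.4=0.1520, 0.19·0.5833=0.1108, 0.43·0.5833=0.2508. Summing gives P(red) = 0.51367.
P(Urn 2 | red) = 0.1108 / 0.51367 = 0.2158.

Posterior probability ≈ 0.2158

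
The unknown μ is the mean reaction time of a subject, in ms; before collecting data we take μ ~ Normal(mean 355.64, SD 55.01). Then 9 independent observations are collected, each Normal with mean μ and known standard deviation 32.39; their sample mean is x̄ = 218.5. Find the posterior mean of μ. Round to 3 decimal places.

Posterior mean ≈ 223.587

Prior precision 1/τ₀² = 1/55.01² = 0.00033046; data precision n/σ² = 9/32.39² = 0.00857868.
Posterior precision = 0.00033046 + 0.00857868 = 0.00890914.
Posterior mean = (0.00033046·355.64 + 0.00857868·218.5) / 0.00890914 = 223.587.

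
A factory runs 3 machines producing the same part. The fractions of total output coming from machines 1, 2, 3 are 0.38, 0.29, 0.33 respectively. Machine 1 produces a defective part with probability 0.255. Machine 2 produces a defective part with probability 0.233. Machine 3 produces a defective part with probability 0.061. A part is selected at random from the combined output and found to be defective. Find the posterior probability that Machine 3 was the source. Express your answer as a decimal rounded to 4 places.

P(defective|M1) = 0.255; P(defective|M2) = 0.233; P(defective|M3) = 0.061.
Prior × likelihood for each source: 0.38·0.255=0.09690, 0.29·0.233=0.06757, 0.33·0.061=0.02013. Summing gives P(defective) = 0.18460.
P(Machine 3 | defective) = 0.02013 / 0.18460 = 0.1090.

Posterior probability ≈ 0.1090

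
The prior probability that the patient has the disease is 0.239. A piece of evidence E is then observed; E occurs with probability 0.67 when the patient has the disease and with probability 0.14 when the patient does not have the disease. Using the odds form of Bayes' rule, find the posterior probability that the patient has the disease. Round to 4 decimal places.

Prior odds = 0.239/(1−0.239) = 0.31406. In log-odds, ln(0.31406) = -1.1582.
Add log likelihood ratio: ln(4.7857) = 1.5656.
Posterior log-odds = 0.40747, so posterior odds = exp(0.40747) = 1.5030. Converting, P(H|E) = 1.5030/2.5030 = 0.6005.

Posterior probability ≈ 0.6005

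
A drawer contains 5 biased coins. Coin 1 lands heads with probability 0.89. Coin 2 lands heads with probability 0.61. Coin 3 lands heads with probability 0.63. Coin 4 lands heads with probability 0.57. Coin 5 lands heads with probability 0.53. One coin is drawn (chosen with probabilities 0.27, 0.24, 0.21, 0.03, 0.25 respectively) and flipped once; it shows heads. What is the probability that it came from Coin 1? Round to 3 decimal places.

Posterior probability ≈ 0.359

Tabulate prior·likelihood by source: [1] prior 0.27, lik 0.89, product 0.2403; [2] prior 0.24, lik 0.61, product 0.1464; [3] prior 0.21, lik 0.63, product 0.1323; [4] prior 0.03, lik 0.57, product 0.01710; [5] prior 0.25, lik 0.53, product 0.1325.
Normalizing constant = 0.66860; the posterior for Coin 1 is its product over the sum, 0.2403/0.66860 = 0.359.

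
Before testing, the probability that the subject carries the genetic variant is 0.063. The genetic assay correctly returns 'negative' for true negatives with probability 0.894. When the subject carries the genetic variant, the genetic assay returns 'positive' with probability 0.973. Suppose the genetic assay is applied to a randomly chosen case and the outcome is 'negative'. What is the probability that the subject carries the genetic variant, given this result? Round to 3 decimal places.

Let H be the event that the subject carries the genetic variant. P(H) = 0.063, so P(¬H) = 0.937. With E the 'negative' result, P(E|H) = 0.027 and P(E|¬H) = 0.894.
P(E) = 0.027·0.063 + 0.894·0.937 = 0.0017010 + 0.83768 = 0.83938.
By Bayes' theorem, P(H|E) = 0.0017010 / 0.83938 = 0.002.

P(H | E) ≈ 0.002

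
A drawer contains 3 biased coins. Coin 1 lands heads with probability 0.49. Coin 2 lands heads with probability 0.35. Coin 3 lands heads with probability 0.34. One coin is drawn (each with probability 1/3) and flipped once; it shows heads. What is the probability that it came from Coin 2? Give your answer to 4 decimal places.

P(heads|C1) = 0.49; P(heads|C2) = 0.35; P(heads|C3) = 0.34.
Prior × likelihood for each source: 0.333333·0.49=0.1633, 0.333333·0.35=0.1167, 0.333333·0.34=0.1133. Summing gives P(heads) = 0.39333.
P(Coin 2 | heads) = 0.1167 / 0.39333 = 0.2966.

Posterior probability ≈ 0.2966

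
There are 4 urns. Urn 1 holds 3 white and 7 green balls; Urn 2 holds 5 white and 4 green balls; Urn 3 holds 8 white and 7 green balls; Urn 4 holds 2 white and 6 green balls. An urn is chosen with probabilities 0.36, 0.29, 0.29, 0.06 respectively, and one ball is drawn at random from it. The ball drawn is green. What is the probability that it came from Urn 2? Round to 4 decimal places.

Posterior probability ≈ 0.2297

Tabulate prior·likelihood by source: [1] prior 0.36, lik 0.7, product 0.2520; [2] prior 0.29, lik 0.4444, product 0.1289; [3] prior 0.29, lik 0.4667, product 0.1353; [4] prior 0.06, lik 0.75, product 0.04500.
Normalizing constant = 0.56122; the posterior for Urn 2 is its product over the sum, 0.1289/0.56122 = 0.2297.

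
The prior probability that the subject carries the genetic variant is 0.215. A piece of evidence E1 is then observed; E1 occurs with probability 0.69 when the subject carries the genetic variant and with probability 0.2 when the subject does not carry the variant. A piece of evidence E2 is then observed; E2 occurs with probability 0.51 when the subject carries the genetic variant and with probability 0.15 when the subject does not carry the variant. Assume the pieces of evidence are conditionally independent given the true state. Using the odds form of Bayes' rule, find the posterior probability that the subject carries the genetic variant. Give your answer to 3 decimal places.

Posterior probability ≈ 0.763

Prior odds = 0.215/(1−0.215) = 0.27389. In log-odds, ln(0.27389) = -1.2950.
Add log likelihood ratios: ln(3.4500) + ln(3.4000) = 2.4621.
Posterior log-odds = 1.1671, so posterior odds = exp(1.1671) = 3.2127. Converting, P(H|E) = 3.2127/4.2127 = 0.763.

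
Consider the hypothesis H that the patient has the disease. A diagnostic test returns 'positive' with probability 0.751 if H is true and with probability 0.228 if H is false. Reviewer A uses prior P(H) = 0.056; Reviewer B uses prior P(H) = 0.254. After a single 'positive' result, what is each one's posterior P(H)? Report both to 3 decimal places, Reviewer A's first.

Reviewer A: 0.163; Reviewer B: 0.529

P('+'|H) = 0.751, P('+'|¬H) = 0.228.
Reviewer A: numerator 0.751·0.056 = 0.042056; evidence = 0.042056+0.228·0.944 = 0.25729; posterior = 0.163.
Reviewer B: numerator 0.751·0.254 = 0.19075; evidence = 0.19075+0.228·0.746 = 0.36084; posterior = 0.529.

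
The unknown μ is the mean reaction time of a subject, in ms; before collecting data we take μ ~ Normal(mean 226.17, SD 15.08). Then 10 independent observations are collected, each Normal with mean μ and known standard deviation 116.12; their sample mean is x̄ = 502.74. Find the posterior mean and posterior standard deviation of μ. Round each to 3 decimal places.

With known σ, the Normal prior is conjugate. Weight on the data is w = (n/σ²)/(n/σ² + 1/τ₀²) = 0.00074163/(0.00074163+0.00439741) = 0.14431.
Posterior mean = w·x̄ + (1−w)·μ₀ = 0.14431·502.74 + 0.85569·226.17 = 266.082. Posterior variance = 1/(0.00074163+0.00439741) = 194.589, so SD = 13.950.

Posterior mean ≈ 266.082; posterior SD ≈ 13.950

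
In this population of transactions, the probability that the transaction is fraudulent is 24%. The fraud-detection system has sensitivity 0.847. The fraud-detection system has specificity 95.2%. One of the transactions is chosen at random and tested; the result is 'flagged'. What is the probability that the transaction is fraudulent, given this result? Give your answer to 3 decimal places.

Write H for 'the transaction is fraudulent'. Prior odds H:¬H = 0.24/0.76 = 0.31579. For the 'flagged' outcome, the likelihood ratio is 0.847/0.048 = 17.646.
Posterior odds = 0.31579 × 17.646 = 5.5724, so P(H|E) = 5.5724/(1+5.5724) = 0.848.

P(H | E) ≈ 0.848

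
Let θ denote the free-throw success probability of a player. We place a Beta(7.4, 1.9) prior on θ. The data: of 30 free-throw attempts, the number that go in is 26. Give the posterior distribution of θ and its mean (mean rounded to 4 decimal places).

The binomial likelihood is conjugate to the Beta prior: with 26 successes and 4 failures, the posterior is Beta(7.4+26, 1.9+4) = Beta(33.4, 5.9).
E[θ | data] = 33.4/(33.4+5.9) = 0.8499.

Posterior: Beta(33.4, 5.9); mean ≈ 0.8499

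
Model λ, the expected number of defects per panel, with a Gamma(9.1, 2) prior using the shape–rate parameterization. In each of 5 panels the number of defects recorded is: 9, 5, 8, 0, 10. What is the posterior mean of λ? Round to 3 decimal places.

The Poisson likelihood adds the total count to the shape and the number of exposure periods to the rate. Here ∑xᵢ = 32 and n = 5, so shape 9.1→41.1 and rate 2→7.
Posterior mean = shape/rate = 41.1/7 = 5.871.

Posterior mean ≈ 5.871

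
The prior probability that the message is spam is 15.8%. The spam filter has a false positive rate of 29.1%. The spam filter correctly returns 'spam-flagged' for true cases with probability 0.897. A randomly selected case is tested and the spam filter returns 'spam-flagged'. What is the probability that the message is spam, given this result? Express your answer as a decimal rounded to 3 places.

P(H | E) ≈ 0.366

Write H for 'the message is spam'. Prior odds H:¬H = 0.158/0.842 = 0.18765. For the 'spam-flagged' outcome, the likelihood ratio is 0.897/0.291 = 3.0825.
Posterior odds = 0.18765 × 3.0825 = 0.57842, so P(H|E) = 0.57842/(1+0.57842) = 0.366.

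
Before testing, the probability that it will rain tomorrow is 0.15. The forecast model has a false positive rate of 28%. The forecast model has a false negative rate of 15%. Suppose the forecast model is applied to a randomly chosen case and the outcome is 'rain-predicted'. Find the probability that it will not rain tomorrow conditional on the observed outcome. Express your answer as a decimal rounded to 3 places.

P(¬H | E) ≈ 0.651

Write H for 'it will rain tomorrow'. Prior odds H:¬H = 0.15/0.85 = 0.17647. For the 'rain-predicted' outcome, the likelihood ratio is 0.85/0.28 = 3.0357.
Posterior odds = 0.17647 × 3.0357 = 0.53571, so P(H|E) = 0.53571/(1+0.53571) = 0.349. Then P(¬H|E) = 1 − 0.349 = 0.651.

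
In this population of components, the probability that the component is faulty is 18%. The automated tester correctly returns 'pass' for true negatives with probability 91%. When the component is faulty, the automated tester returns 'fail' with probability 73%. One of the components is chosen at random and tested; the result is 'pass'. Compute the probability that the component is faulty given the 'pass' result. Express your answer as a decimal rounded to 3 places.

P(H | E) ≈ 0.061

Let H be the event that the component is faulty. P(H) = 0.18, so P(¬H) = 0.82. With E the 'pass' result, P(E|H) = 0.27 and P(E|¬H) = 0.91.
P(E) = 0.27·0.18 + 0.91·0.82 = 0.048600 + 0.74620 = 0.79480.
By Bayes' theorem, P(H|E) = 0.048600 / 0.79480 = 0.061.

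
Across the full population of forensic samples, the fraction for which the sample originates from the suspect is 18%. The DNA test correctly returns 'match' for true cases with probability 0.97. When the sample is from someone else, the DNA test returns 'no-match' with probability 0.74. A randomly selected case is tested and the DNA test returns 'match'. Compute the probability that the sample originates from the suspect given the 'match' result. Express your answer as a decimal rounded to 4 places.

Let H be the event that the sample originates from the suspect. P(H) = 0.18, so P(¬H) = 0.82. With E the 'match' result, P(E|H) = 0.97 and P(E|¬H) = 0.26.
P(E) = 0.97·0.18 + 0.26·0.82 = 0.17460 + 0.21320 = 0.38780.
By Bayes' theorem, P(H|E) = 0.17460 / 0.38780 = 0.4502.

P(H | E) ≈ 0.4502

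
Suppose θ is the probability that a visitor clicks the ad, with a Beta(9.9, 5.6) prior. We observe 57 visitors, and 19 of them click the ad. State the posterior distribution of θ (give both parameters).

Posterior: Beta(28.9, 43.6)

Observing 19 successes and 38 failures updates Beta(9.9, 5.6) by adding the success and failure counts to the two shape parameters: α = 9.9+19 = 28.9, β = 5.6+38 = 43.6.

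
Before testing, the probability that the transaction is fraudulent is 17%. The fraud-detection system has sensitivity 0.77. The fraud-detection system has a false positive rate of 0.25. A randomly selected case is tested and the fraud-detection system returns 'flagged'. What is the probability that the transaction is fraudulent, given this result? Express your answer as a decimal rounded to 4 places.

Let H be the event that the transaction is fraudulent. P(H) = 0.17, so P(¬H) = 0.83. With E the 'flagged' result, P(E|H) = 0.77 and P(E|¬H) = 0.25.
P(E) = 0.77·0.17 + 0.25·0.83 = 0.13090 + 0.20750 = 0.33840.
By Bayes' theorem, P(H|E) = 0.13090 / 0.33840 = 0.3868.

P(H | E) ≈ 0.3868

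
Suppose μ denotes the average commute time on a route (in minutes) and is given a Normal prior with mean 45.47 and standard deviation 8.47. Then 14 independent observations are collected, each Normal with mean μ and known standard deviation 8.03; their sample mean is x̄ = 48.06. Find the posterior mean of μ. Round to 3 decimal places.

Posterior mean ≈ 47.904

With known σ, the Normal prior is conjugate. Weight on the data is w = (n/σ²)/(n/σ² + 1/τ₀²) = 0.217119/(0.217119+0.0139391) = 0.93967.
Posterior mean = w·x̄ + (1−w)·μ₀ = 0.93967·48.06 + 0.060327·45.47 = 47.904.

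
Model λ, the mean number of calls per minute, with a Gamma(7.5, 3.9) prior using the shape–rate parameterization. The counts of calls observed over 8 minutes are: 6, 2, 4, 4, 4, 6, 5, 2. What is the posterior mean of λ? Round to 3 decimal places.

Posterior mean ≈ 3.403

The Poisson likelihood adds the total count to the shape and the number of exposure periods to the rate. Here ∑xᵢ = 33 and n = 8, so shape 7.5→40.5 and rate 3.9→11.9.
Posterior mean = shape/rate = 40.5/11.9 = 3.403.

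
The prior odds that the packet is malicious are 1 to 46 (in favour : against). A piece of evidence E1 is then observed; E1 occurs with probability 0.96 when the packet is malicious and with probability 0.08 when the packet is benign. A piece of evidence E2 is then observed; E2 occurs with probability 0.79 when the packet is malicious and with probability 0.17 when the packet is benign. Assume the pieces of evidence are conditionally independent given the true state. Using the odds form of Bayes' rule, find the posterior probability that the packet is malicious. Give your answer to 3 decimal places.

Posterior probability ≈ 0.548

Prior odds = 1/46 = 0.021739. In log-odds, ln(0.021739) = -3.8286.
Add log likelihood ratios: ln(12.000) + ln(4.6471) = 4.0211.
Posterior log-odds = 0.19250, so posterior odds = exp(0.19250) = 1.2123. Converting, P(H|E) = 1.2123/2.2123 = 0.548.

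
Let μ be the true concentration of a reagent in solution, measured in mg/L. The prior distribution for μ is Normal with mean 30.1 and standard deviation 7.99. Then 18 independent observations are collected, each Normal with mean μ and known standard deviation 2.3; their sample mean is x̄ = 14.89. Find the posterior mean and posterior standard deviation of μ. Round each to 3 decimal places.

Prior precision 1/τ₀² = 1/7.99² = 0.0156641; data precision n/σ² = 18/2.3² = 3.40265.
Posterior precision = 0.0156641 + 3.40265 = 3.41831, giving posterior SD = 1/√3.41831 = 0.541.
Posterior mean = (0.0156641·30.1 + 3.40265·14.89) / 3.41831 = 14.960.

Posterior mean ≈ 14.960; posterior SD ≈ 0.541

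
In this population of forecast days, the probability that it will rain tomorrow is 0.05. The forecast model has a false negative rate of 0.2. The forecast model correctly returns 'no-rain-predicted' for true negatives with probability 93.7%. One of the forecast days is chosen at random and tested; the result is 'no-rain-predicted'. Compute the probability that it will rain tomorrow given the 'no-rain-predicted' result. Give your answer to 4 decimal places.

Write H for 'it will rain tomorrow'. Prior odds H:¬H = 0.05/0.95 = 0.052632. For the 'no-rain-predicted' outcome, the likelihood ratio is 0.2/0.937 = 0.21345.
Posterior odds = 0.052632 × 0.21345 = 0.011234, so P(H|E) = 0.011234/(1+0.011234) = 0.0111.

P(H | E) ≈ 0.0111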